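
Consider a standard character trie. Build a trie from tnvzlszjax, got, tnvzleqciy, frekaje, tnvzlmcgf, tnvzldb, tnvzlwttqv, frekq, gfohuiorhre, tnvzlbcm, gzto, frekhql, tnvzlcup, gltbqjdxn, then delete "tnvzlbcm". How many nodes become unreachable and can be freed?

A node on "tnvzlbcm"'s path can go only if nothing else ends at it or branches off below it.
The suffix "bcm" (3 nodes) is used only by "tnvzlbcm"; the node for "tnvzl" still has the child "s", so pruning stops there.
Nodes removed: 3

3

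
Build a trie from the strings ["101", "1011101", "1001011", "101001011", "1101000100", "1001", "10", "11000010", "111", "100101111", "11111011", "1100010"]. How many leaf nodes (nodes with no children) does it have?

Leaves are exactly the stored words that no other stored word extends.
Those words: "100101111", "101001011", "1011101", "11000010", "1100010", "1101000100", "11111011"
Leaf count: 7

7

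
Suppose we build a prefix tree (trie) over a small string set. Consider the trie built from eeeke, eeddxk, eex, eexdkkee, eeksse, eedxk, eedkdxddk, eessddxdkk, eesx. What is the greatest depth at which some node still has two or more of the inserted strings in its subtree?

Look for the deepest trie node that still has at least two words in its subtree.
"eeddxk" and "eedkdxddk" agree on "eed" (3 characters) before diverging; nothing deeper is shared.
Longest shared-prefix length: 3

3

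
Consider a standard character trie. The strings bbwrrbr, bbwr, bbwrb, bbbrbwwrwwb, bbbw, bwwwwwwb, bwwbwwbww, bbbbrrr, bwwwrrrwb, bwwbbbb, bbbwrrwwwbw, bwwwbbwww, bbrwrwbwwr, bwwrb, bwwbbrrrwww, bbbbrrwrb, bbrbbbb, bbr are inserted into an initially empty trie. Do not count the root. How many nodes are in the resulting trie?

78

Trace insertions, counting only characters that open a new branch:
  "bbwrrbr" → 7 new (b, b, w, r, r, b, r)
  "bbwr" → prefix "bbwr" already present; 0 new (none)
  "bbwrb" → prefix "bbwr" already present; 1 new (b)
  "bbbrbwwrwwb" → prefix "bb" already present; 9 new (b, r, b, w, w, r, w, w, b)
  "bbbw" → prefix "bbb" already present; 1 new (w)
  "bwwwwwwb" → prefix "b" already present; 7 new (w, w, w, w, w, w, b)
  "bwwbwwbww" → prefix "bww" already present; 6 new (b, w, w, b, w, w)
  "bbbbrrr" → prefix "bbb" already present; 4 new (b, r, r, r)
  "bwwwrrrwb" → prefix "bwww" already present; 5 new (r, r, r, w, b)
  "bwwbbbb" → prefix "bwwb" already present; 3 new (b, b, b)
  "bbbwrrwwwbw" → prefix "bbbw" already present; 7 new (r, r, w, w, w, b, w)
  "bwwwbbwww" → prefix "bwww" already present; 5 new (b, b, w, w, w)
  "bbrwrwbwwr" → prefix "bb" already present; 8 new (r, w, r, w, b, w, w, r)
  "bwwrb" → prefix "bww" already present; 2 new (r, b)
  "bwwbbrrrwww" → prefix "bwwbb" already present; 6 new (r, r, r, w, w, w)
  "bbbbrrwrb" → prefix "bbbbrr" already present; 3 new (w, r, b)
  "bbrbbbb" → prefix "bbr" already present; 4 new (b, b, b, b)
  "bbr" → prefix "bbr" already present; 0 new (none)
Total nodes = 7 + 0 + 1 + 9 + 1 + 7 + 6 + 4 + 5 + 3 + 7 + 5 + 8 + 2 + 6 + 3 + 4 + 0 = 78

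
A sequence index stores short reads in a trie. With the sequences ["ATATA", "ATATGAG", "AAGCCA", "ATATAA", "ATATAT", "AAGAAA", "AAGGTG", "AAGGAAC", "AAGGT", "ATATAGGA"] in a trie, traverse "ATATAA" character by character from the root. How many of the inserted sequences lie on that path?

Check each prefix of "ATATAA" against the stored set — each match is an end-marker on the path.
Prefixes of the query that are stored words: "ATATA", "ATATAA"
Count: 2

2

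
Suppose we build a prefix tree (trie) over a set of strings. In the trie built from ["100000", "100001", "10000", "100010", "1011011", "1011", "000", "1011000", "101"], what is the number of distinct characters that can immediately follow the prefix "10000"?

2

The children of the "10000" node are the distinct next characters among strings starting with "10000".
Distinct next characters after "10000": 0, 1.
That node has 2 child edges.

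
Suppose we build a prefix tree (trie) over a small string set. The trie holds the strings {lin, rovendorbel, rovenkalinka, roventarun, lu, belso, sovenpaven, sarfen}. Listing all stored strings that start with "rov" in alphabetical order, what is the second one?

rovenkalinka

Words with prefix "rov", in lexicographic order: "rovendorbel", "rovenkalinka", "roventarun"
Position 2: rovenkalinka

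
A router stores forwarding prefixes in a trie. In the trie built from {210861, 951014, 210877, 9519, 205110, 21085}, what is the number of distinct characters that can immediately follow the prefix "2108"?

Follow the path "2108" to its node, then look at its outgoing edges.
Distinct next characters after "2108": 5, 6, 7.
That node has 3 child edges.

3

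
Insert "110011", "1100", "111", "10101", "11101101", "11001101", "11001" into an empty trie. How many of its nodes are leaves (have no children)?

3

A leaf is a node with no children — equivalently, the end of a word that is not a proper prefix of any other stored word.
Those words: "10101", "11001101", "11101101"
Leaf count: 3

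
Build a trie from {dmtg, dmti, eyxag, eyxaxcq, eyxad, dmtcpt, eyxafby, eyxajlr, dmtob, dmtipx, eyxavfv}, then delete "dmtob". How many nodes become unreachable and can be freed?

2

Walk "dmtob" from the leaf back toward the root, removing each node that no remaining word uses.
The suffix "ob" (2 nodes) is used only by "dmtob"; the node for "dmt" still has the child "g", so pruning stops there.
Nodes removed: 2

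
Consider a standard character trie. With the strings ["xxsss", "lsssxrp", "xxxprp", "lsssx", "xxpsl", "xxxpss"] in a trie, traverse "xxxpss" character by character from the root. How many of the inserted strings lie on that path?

Traverse "xxxpss" character by character; count nodes along the way that are marked as word ends.
Prefixes of the query that are stored words: "xxxpss"
Count: 1

1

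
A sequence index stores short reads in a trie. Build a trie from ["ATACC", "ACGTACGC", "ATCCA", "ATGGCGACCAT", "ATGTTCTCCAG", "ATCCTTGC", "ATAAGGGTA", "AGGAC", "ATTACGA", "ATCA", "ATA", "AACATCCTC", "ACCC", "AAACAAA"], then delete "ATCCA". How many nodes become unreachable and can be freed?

1

Walk "ATCCA" from the leaf back toward the root, removing each node that no remaining word uses.
The suffix "A" (1 node) is used only by "ATCCA"; the node for "ATCC" still has the child "T", so pruning stops there.
Nodes removed: 1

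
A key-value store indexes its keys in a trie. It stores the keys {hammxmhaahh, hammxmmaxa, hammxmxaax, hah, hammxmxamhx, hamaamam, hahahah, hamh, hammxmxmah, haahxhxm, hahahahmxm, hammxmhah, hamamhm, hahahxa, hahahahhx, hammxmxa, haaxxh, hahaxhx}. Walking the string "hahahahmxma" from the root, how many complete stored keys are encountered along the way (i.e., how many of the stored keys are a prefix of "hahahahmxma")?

3

Check each prefix of "hahahahmxma" against the stored set — each match is an end-marker on the path.
Prefixes of the query that are stored words: "hah", "hahahah", "hahahahmxm"
Count: 3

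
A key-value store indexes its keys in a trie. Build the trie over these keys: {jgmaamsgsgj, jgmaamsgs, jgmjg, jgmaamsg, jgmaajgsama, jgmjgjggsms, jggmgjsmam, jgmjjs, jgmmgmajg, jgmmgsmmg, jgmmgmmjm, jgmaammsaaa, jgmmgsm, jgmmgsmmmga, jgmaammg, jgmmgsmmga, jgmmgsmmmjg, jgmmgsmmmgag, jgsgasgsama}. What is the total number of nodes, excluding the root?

70

Trace insertions, counting only characters that open a new branch:
  "jgmaamsgsgj" → 11 new (j, g, m, a, a, m, s, g, s, g, j)
  "jgmaamsgs" → prefix "jgmaamsgs" already present; 0 new (none)
  "jgmjg" → prefix "jgm" already present; 2 new (j, g)
  "jgmaamsg" → prefix "jgmaamsg" already present; 0 new (none)
  "jgmaajgsama" → prefix "jgmaa" already present; 6 new (j, g, s, a, m, a)
  "jgmjgjggsms" → prefix "jgmjg" already present; 6 new (j, g, g, s, m, s)
  "jggmgjsmam" → prefix "jg" already present; 8 new (g, m, g, j, s, m, a, m)
  "jgmjjs" → prefix "jgmj" already present; 2 new (j, s)
  "jgmmgmajg" → prefix "jgm" already present; 6 new (m, g, m, a, j, g)
  "jgmmgsmmg" → prefix "jgmmg" already present; 4 new (s, m, m, g)
  "jgmmgmmjm" → prefix "jgmmgm" already present; 3 new (m, j, m)
  "jgmaammsaaa" → prefix "jgmaam" already present; 5 new (m, s, a, a, a)
  "jgmmgsm" → prefix "jgmmgsm" already present; 0 new (none)
  "jgmmgsmmmga" → prefix "jgmmgsmm" already present; 3 new (m, g, a)
  "jgmaammg" → prefix "jgmaamm" already present; 1 new (g)
  "jgmmgsmmga" → prefix "jgmmgsmmg" already present; 1 new (a)
  "jgmmgsmmmjg" → prefix "jgmmgsmmm" already present; 2 new (j, g)
  "jgmmgsmmmgag" → prefix "jgmmgsmmmga" already present; 1 new (g)
  "jgsgasgsama" → prefix "jg" already present; 9 new (s, g, a, s, g, s, a, m, a)
Total nodes = 11 + 0 + 2 + 0 + 6 + 6 + 8 + 2 + 6 + 4 + 3 + 5 + 0 + 3 + 1 + 1 + 2 + 1 + 9 = 70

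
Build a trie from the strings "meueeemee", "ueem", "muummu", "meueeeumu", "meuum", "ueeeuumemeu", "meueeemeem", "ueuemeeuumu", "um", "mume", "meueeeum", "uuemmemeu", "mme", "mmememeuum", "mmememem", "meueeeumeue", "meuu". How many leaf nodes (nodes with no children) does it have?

13

A leaf is a node with no children — equivalently, the end of a word that is not a proper prefix of any other stored word.
Those words: "meueeemeem", "meueeeumeue", "meueeeumu", "meuum", "mmememem", "mmememeuum", "mume", "muummu", "ueeeuumemeu", "ueem", "ueuemeeuumu", "um", "uuemmemeu"
Leaf count: 13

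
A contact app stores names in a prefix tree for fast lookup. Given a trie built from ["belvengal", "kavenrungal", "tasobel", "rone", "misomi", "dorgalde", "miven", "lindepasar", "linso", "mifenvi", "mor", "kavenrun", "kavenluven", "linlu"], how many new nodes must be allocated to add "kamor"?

The longest prefix of "kamor" already in the trie is "ka" (length 2).
So 5 − 2 = 3 new nodes.

3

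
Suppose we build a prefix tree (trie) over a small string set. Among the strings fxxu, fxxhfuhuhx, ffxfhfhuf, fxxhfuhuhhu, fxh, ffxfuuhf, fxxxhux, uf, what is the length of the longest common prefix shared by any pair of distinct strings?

Look for the deepest trie node that still has at least two words in its subtree.
e.g. "fxxhfuhuhhu" and "fxxhfuhuhx" share the prefix "fxxhfuhuh" of length 9; no pair shares a longer one.
Longest shared-prefix length: 9

9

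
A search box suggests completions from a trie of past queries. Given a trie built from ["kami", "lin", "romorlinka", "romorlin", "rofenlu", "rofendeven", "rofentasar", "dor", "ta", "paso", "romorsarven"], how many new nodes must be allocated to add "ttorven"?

The longest prefix of "ttorven" already in the trie is "t" (length 1).
Each of the 6 remaining characters creates one node.

6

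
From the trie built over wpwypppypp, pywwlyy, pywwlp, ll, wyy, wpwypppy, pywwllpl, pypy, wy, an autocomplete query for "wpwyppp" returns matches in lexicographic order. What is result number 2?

Words with prefix "wpwyppp", in lexicographic order: "wpwypppy", "wpwypppypp"
The 2nd is wpwypppypp.

wpwypppypp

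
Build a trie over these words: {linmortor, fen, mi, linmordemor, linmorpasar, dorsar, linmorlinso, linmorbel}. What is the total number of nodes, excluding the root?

38

Insert word by word; a character creates a node only if that edge doesn't already exist:
  "linmortor" → 9 new (l, i, n, m, o, r, t, o, r)
  "fen" → 3 new (f, e, n)
  "mi" → 2 new (m, i)
  "linmordemor" → prefix "linmor" already present; 5 new (d, e, m, o, r)
  "linmorpasar" → prefix "linmor" already present; 5 new (p, a, s, a, r)
  "dorsar" → 6 new (d, o, r, s, a, r)
  "linmorlinso" → prefix "linmor" already present; 5 new (l, i, n, s, o)
  "linmorbel" → prefix "linmor" already present; 3 new (b, e, l)
Total nodes = 9 + 3 + 2 + 5 + 5 + 6 + 5 + 3 = 38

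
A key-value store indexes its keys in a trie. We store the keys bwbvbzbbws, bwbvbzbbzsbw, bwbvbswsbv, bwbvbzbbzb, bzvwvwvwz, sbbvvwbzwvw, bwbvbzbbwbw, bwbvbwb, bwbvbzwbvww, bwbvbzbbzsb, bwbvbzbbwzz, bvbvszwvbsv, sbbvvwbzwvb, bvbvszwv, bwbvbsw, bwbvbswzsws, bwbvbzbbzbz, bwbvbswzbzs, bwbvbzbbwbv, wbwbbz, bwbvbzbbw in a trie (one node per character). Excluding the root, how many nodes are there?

76

Count nodes per top-level branch (shared prefixes stored once):
  'b'-branch (bvbvszwv, bvbvszwvbsv, bwbvbsw, bwbvbswsbv, bwbvbswzbzs, bwbvbswzsws, bwbvbwb, bwbvbzbbw, bwbvbzbbwbv, bwbvbzbbwbw, bwbvbzbbws, bwbvbzbbwzz, bwbvbzbbzb, bwbvbzbbzbz, bwbvbzbbzsb, bwbvbzbbzsbw, bwbvbzwbvww, bzvwvwvwz): 58 nodes
  's'-branch (sbbvvwbzwvb, sbbvvwbzwvw): 12 nodes
  'w'-branch (wbwbbz): 6 nodes
Sum: 76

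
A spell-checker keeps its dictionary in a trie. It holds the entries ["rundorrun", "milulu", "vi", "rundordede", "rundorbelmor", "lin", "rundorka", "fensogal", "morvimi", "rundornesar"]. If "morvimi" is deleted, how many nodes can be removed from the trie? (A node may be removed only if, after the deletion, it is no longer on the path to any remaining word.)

6

A node on "morvimi"'s path can go only if nothing else ends at it or branches off below it.
The suffix "orvimi" (6 nodes) is used only by "morvimi"; the node for "m" still has the child "i", so pruning stops there.
Nodes removed: 6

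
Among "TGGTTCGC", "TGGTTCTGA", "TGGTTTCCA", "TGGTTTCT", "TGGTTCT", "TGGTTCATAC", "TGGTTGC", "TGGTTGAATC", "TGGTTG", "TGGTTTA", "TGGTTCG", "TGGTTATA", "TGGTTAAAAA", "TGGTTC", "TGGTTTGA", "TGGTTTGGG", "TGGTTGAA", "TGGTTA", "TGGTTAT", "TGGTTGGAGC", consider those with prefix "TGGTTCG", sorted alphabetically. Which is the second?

TGGTTCGC

DFS of the "TGGTTCG" subtree visits, in order: "TGGTTCG", "TGGTTCGC"
The 2nd is TGGTTCGC.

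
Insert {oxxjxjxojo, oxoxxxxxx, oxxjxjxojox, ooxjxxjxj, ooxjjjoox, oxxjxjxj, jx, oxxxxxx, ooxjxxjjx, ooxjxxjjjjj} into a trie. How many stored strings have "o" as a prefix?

Filter for entries beginning with "o":
Words under "o": ooxjjjoox, ooxjxxjjjjj, ooxjxxjjx, ooxjxxjxj, oxoxxxxxx, oxxjxjxj, oxxjxjxojo, oxxjxjxojox, oxxxxxx
Count: 9

9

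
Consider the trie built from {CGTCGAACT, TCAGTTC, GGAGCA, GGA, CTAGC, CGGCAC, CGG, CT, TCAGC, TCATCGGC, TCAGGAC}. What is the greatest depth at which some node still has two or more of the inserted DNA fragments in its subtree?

4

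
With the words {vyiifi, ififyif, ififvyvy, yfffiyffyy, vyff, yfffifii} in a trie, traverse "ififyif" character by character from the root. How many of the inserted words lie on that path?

1

Walk "ififyif" from the root; an end-of-word marker is hit whenever a stored word is a prefix of "ififyif".
Prefixes of the query that are stored words: "ififyif"
Count: 1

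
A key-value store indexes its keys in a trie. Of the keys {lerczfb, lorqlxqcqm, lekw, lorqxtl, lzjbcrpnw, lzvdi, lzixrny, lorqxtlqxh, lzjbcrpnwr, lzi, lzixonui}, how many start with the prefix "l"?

11

Filter for entries beginning with "l":
Matches: "lekw", "lerczfb", "lorqlxqcqm", "lorqxtl", "lorqxtlqxh", "lzi", "lzixonui", "lzixrny", "lzjbcrpnw", "lzjbcrpnwr", "lzvdi"
Count: 11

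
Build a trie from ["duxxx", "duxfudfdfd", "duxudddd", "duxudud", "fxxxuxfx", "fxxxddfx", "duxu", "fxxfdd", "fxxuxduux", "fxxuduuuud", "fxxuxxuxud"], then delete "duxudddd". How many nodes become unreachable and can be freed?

3

A node on "duxudddd"'s path can go only if nothing else ends at it or branches off below it.
The suffix "ddd" (3 nodes) is used only by "duxudddd"; the node for "duxud" still has the child "u", so pruning stops there.
Nodes removed: 3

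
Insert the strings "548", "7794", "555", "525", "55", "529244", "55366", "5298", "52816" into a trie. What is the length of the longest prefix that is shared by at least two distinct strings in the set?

Equivalently: take the maximum, over all pairs, of their longest common prefix length.
e.g. "529244" and "5298" share the prefix "529" of length 3; no pair shares a longer one.
Longest shared-prefix length: 3

3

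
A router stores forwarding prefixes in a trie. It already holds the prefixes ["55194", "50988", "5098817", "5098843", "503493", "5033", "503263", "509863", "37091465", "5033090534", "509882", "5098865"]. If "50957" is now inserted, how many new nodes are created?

Walking "50957" from the root, the first 3 characters ("509") follow existing edges; "5" is the first miss.
New nodes needed: |"50957"| − 3 = 5 − 3 = 2.

2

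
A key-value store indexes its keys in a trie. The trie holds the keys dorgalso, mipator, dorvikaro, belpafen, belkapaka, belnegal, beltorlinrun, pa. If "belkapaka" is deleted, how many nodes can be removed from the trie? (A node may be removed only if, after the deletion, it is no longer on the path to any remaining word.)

A node on "belkapaka"'s path can go only if nothing else ends at it or branches off below it.
The suffix "kapaka" (6 nodes) is used only by "belkapaka"; the node for "bel" still has the child "p", so pruning stops there.
Nodes removed: 6

6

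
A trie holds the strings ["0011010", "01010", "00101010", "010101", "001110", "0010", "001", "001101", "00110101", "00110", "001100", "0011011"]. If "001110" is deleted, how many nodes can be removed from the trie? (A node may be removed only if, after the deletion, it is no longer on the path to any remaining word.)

2

After clearing the end-marker at "001110", prune upward until reaching a node still needed by another word.
The suffix "10" (2 nodes) is used only by "001110"; the node for "0011" still has the child "0", so pruning stops there.
Nodes removed: 2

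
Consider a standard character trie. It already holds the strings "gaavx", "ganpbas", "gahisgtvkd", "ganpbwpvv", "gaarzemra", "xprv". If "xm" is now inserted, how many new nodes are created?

1

The longest prefix of "xm" already in the trie is "x" (length 1).
New nodes needed: |"xm"| − 1 = 2 − 1 = 1.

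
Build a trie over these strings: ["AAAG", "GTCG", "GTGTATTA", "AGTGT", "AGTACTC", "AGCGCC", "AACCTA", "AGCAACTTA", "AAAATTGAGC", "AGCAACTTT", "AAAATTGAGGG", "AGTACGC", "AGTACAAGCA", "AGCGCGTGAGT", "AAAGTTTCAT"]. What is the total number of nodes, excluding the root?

Trace insertions, counting only characters that open a new branch:
  "AAAG" → 4 new (A, A, A, G)
  "GTCG" → 4 new (G, T, C, G)
  "GTGTATTA" → prefix "GT" already present; 6 new (G, T, A, T, T, A)
  "AGTGT" → prefix "A" already present; 4 new (G, T, G, T)
  "AGTACTC" → prefix "AGT" already present; 4 new (A, C, T, C)
  "AGCGCC" → prefix "AG" already present; 4 new (C, G, C, C)
  "AACCTA" → prefix "AA" already present; 4 new (C, C, T, A)
  "AGCAACTTA" → prefix "AGC" already present; 6 new (A, A, C, T, T, A)
  "AAAATTGAGC" → prefix "AAA" already present; 7 new (A, T, T, G, A, G, C)
  "AGCAACTTT" → prefix "AGCAACTT" already present; 1 new (T)
  "AAAATTGAGGG" → prefix "AAAATTGAG" already present; 2 new (G, G)
  "AGTACGC" → prefix "AGTAC" already present; 2 new (G, C)
  "AGTACAAGCA" → prefix "AGTAC" already present; 5 new (A, A, G, C, A)
  "AGCGCGTGAGT" → prefix "AGCGC" already present; 6 new (G, T, G, A, G, T)
  "AAAGTTTCAT" → prefix "AAAG" already present; 6 new (T, T, T, C, A, T)
Total nodes = 4 + 4 + 6 + 4 + 4 + 4 + 4 + 6 + 7 + 1 + 2 + 2 + 5 + 6 + 6 = 65

65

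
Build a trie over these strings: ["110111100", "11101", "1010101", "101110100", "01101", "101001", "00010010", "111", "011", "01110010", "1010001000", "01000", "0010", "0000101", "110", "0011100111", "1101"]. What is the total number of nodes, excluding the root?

For each word, the new-node count is its length minus the longest prefix already in the trie:
  "110111100" → 9 new (1, 1, 0, 1, 1, 1, 1, 0, 0)
  "11101" → prefix "11" already present; 3 new (1, 0, 1)
  "1010101" → prefix "1" already present; 6 new (0, 1, 0, 1, 0, 1)
  "101110100" → prefix "101" already present; 6 new (1, 1, 0, 1, 0, 0)
  "01101" → 5 new (0, 1, 1, 0, 1)
  "101001" → prefix "1010" already present; 2 new (0, 1)
  "00010010" → prefix "0" already present; 7 new (0, 0, 1, 0, 0, 1, 0)
  "111" → prefix "111" already present; 0 new (none)
  "011" → prefix "011" already present; 0 new (none)
  "01110010" → prefix "011" already present; 5 new (1, 0, 0, 1, 0)
  "1010001000" → prefix "10100" already present; 5 new (0, 1, 0, 0, 0)
  "01000" → prefix "01" already present; 3 new (0, 0, 0)
  "0010" → prefix "00" already present; 2 new (1, 0)
  "0000101" → prefix "000" already present; 4 new (0, 1, 0, 1)
  "110" → prefix "110" already present; 0 new (none)
  "0011100111" → prefix "001" already present; 7 new (1, 1, 0, 0, 1, 1, 1)
  "1101" → prefix "1101" already present; 0 new (none)
Total nodes = 9 + 3 + 6 + 6 + 5 + 2 + 7 + 0 + 0 + 5 + 5 + 3 + 2 + 4 + 0 + 7 + 0 = 64

64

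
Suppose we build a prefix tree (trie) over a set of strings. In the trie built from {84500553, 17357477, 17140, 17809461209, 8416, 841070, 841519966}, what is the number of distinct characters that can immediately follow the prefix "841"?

3

Follow the path "841" to its node, then look at its outgoing edges.
Characters that immediately follow "841" among the stored strings: {0, 5, 6}.
That node has 3 child edges.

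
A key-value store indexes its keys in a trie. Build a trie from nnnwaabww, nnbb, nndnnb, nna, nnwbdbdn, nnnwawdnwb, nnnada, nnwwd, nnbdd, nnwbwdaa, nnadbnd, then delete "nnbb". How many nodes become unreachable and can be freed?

1

A node on "nnbb"'s path can go only if nothing else ends at it or branches off below it.
The suffix "b" (1 node) is used only by "nnbb"; the node for "nnb" still has the child "d", so pruning stops there.
Nodes removed: 1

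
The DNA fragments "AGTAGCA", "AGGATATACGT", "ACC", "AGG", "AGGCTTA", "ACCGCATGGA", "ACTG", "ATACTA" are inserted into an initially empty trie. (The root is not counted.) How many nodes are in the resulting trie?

36

Insert word by word; a character creates a node only if that edge doesn't already exist:
  "AGTAGCA" → 7 new (A, G, T, A, G, C, A)
  "AGGATATACGT" → prefix "AG" already present; 9 new (G, A, T, A, T, A, C, G, T)
  "ACC" → prefix "A" already present; 2 new (C, C)
  "AGG" → prefix "AGG" already present; 0 new (none)
  "AGGCTTA" → prefix "AGG" already present; 4 new (C, T, T, A)
  "ACCGCATGGA" → prefix "ACC" already present; 7 new (G, C, A, T, G, G, A)
  "ACTG" → prefix "AC" already present; 2 new (T, G)
  "ATACTA" → prefix "A" already present; 5 new (T, A, C, T, A)
Total nodes = 7 + 9 + 2 + 0 + 4 + 7 + 2 + 5 = 36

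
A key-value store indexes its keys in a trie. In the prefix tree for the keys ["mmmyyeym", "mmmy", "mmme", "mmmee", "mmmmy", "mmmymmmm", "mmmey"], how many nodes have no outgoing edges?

A leaf is a node with no children — equivalently, the end of a word that is not a proper prefix of any other stored word.
Those words: "mmmee", "mmmey", "mmmmy", "mmmymmmm", "mmmyyeym"
Leaf count: 5

5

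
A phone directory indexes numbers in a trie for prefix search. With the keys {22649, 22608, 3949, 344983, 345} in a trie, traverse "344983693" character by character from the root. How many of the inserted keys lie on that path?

1

Walk "344983693" from the root; an end-of-word marker is hit whenever a stored word is a prefix of "344983693".
Prefixes of the query that are stored words: "344983"
Count: 1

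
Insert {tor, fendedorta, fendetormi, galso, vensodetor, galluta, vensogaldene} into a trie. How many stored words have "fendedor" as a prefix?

Filter for entries beginning with "fendedor":
Matches: "fendedorta"
Count: 1

1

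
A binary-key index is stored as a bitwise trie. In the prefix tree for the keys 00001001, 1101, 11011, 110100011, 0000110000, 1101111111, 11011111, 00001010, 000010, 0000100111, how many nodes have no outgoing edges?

5

Leaves are exactly the stored words that no other stored word extends.
Those words: "0000100111", "00001010", "0000110000", "110100011", "1101111111"
Leaf count: 5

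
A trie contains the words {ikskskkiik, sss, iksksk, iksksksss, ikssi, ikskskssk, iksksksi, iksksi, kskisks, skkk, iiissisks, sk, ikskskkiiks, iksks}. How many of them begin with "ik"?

Traverse to the node for "ik", then collect every word in that subtree.
Matches: "iksks", "iksksi", "iksksk", "ikskskkiik", "ikskskkiiks", "iksksksi", "ikskskssk", "iksksksss", "ikssi"
Count: 9

9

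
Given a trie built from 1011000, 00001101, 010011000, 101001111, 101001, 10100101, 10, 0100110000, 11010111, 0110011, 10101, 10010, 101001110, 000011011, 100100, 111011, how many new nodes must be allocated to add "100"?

Every character of "100" already lies on an existing path (it is a prefix of some stored word).
No new nodes are needed: 0.

0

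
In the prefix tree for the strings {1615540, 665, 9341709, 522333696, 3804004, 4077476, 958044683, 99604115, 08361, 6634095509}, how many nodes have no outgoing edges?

Leaves are exactly the stored words that no other stored word extends.
Those words: "08361", "1615540", "3804004", "4077476", "522333696", "6634095509", "665", "9341709", "958044683", "99604115"
Leaf count: 10

10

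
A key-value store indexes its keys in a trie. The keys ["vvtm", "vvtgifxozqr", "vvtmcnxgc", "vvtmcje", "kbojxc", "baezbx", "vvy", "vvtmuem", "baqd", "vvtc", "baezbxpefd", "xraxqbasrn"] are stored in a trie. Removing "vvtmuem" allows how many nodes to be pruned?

A node on "vvtmuem"'s path can go only if nothing else ends at it or branches off below it.
The suffix "uem" (3 nodes) is used only by "vvtmuem"; the node for "vvtm" still has the child "c", so pruning stops there.
Nodes removed: 3

3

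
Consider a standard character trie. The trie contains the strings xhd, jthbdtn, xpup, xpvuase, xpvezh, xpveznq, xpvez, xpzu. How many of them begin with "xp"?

6

Filter for entries beginning with "xp":
Words under "xp": xpup, xpvez, xpvezh, xpveznq, xpvuase, xpzu
Count: 6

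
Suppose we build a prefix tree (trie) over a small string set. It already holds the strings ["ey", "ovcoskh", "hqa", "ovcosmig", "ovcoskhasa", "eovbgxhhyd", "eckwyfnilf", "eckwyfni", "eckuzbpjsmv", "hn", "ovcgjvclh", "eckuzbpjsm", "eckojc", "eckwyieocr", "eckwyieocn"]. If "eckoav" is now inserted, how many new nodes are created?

2

Walking "eckoav" from the root, the first 4 characters ("ecko") follow existing edges; "a" is the first miss.
So 6 − 4 = 2 new nodes.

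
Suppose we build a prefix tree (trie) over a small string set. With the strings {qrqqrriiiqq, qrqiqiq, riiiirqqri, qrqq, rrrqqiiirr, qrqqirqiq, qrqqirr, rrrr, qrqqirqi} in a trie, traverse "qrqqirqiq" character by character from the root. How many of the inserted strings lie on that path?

3

Check each prefix of "qrqqirqiq" against the stored set — each match is an end-marker on the path.
Prefixes of the query that are stored words: "qrqq", "qrqqirqi", "qrqqirqiq"
Count: 3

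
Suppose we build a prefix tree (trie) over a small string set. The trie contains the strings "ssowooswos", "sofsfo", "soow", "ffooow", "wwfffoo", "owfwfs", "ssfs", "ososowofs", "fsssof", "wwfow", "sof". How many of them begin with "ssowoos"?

Traverse to the node for "ssowoos", then collect every word in that subtree.
Matches: "ssowooswos"
Count: 1

1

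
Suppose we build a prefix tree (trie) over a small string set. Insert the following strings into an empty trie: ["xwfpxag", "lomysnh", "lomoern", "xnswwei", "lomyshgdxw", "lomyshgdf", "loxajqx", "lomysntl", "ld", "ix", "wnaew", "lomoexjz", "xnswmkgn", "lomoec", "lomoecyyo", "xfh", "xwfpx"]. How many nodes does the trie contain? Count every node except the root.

Count nodes per top-level branch (shared prefixes stored once):
  'i'-branch (ix): 2 nodes
  'l'-branch (ld, lomoec, lomoecyyo, lomoern, lomoexjz, lomyshgdf, lomyshgdxw, lomysnh, lomysntl, loxajqx): 32 nodes
  'w'-branch (wnaew): 5 nodes
  'x'-branch (xfh, xnswmkgn, xnswwei, xwfpx, xwfpxag): 19 nodes
Sum: 58

58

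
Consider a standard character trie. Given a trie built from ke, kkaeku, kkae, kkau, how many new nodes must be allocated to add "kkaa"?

1

"kka" is already a path in the trie; the remaining "a" must be added.
Each of the 1 remaining characters creates one node.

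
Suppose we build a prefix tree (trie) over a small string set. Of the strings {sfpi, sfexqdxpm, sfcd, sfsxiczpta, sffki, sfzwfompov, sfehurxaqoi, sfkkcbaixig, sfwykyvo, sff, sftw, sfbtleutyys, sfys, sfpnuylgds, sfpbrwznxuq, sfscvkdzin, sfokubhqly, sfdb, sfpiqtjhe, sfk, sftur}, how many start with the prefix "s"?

Walk to "s"; the words in its subtree are exactly those with that prefix.
Matches: "sfbtleutyys", "sfcd", "sfdb", "sfehurxaqoi", "sfexqdxpm", "sff", "sffki", "sfk", "sfkkcbaixig", "sfokubhqly", "sfpbrwznxuq", "sfpi", "sfpiqtjhe", "sfpnuylgds", "sfscvkdzin", "sfsxiczpta", "sftur", "sftw", "sfwykyvo", "sfys", "sfzwfompov"
Count: 21

21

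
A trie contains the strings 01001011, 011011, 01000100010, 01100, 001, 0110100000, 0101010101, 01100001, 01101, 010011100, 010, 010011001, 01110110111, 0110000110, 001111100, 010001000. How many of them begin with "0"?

16

Traverse to the node for "0", then collect every word in that subtree.
Words under "0": 001, 001111100, 010, 010001000, 01000100010, 01001011, 010011001, 010011100, 0101010101, 01100, 01100001, 0110000110, 01101, 0110100000, 011011, 01110110111
Count: 16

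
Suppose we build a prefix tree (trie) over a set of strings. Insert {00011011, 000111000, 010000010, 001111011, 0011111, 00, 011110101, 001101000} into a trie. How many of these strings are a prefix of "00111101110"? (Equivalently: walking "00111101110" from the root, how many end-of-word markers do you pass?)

Walk "00111101110" from the root; an end-of-word marker is hit whenever a stored word is a prefix of "00111101110".
Prefixes of the query that are stored words: "00", "001111011"
Count: 2

2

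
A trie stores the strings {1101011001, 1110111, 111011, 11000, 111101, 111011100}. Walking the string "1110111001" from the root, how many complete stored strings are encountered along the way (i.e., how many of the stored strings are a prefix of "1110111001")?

Check each prefix of "1110111001" against the stored set — each match is an end-marker on the path.
Prefixes of the query that are stored words: "111011", "1110111", "111011100"
Count: 3

3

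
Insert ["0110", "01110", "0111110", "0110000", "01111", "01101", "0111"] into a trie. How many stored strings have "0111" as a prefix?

Filter for entries beginning with "0111":
Matches: "0111", "01110", "01111", "0111110"
Count: 4

4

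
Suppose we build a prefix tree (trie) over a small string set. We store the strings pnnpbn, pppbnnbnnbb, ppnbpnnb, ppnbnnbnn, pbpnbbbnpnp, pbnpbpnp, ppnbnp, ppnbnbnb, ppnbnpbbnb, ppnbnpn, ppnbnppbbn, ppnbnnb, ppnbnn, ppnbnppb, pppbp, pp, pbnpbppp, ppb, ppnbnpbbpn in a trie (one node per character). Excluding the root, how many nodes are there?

Insert word by word; a character creates a node only if that edge doesn't already exist:
  "pnnpbn" → 6 new (p, n, n, p, b, n)
  "pppbnnbnnbb" → prefix "p" already present; 10 new (p, p, b, n, n, b, n, n, b, b)
  "ppnbpnnb" → prefix "pp" already present; 6 new (n, b, p, n, n, b)
  "ppnbnnbnn" → prefix "ppnb" already present; 5 new (n, n, b, n, n)
  "pbpnbbbnpnp" → prefix "p" already present; 10 new (b, p, n, b, b, b, n, p, n, p)
  "pbnpbpnp" → prefix "pb" already present; 6 new (n, p, b, p, n, p)
  "ppnbnp" → prefix "ppnbn" already present; 1 new (p)
  "ppnbnbnb" → prefix "ppnbn" already present; 3 new (b, n, b)
  "ppnbnpbbnb" → prefix "ppnbnp" already present; 4 new (b, b, n, b)
  "ppnbnpn" → prefix "ppnbnp" already present; 1 new (n)
  "ppnbnppbbn" → prefix "ppnbnp" already present; 4 new (p, b, b, n)
  "ppnbnnb" → prefix "ppnbnnb" already present; 0 new (none)
  "ppnbnn" → prefix "ppnbnn" already present; 0 new (none)
  "ppnbnppb" → prefix "ppnbnppb" already present; 0 new (none)
  "pppbp" → prefix "pppb" already present; 1 new (p)
  "pp" → prefix "pp" already present; 0 new (none)
  "pbnpbppp" → prefix "pbnpbp" already present; 2 new (p, p)
  "ppb" → prefix "pp" already present; 1 new (b)
  "ppnbnpbbpn" → prefix "ppnbnpbb" already present; 2 new (p, n)
Total nodes = 6 + 10 + 6 + 5 + 10 + 6 + 1 + 3 + 4 + 1 + 4 + 0 + 0 + 0 + 1 + 0 + 2 + 1 + 2 = 62

62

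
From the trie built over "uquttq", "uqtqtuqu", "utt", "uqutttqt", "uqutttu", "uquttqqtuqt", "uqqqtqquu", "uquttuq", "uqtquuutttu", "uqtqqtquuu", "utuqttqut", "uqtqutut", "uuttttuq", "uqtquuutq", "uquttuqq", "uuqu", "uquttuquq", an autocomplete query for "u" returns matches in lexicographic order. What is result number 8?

uquttqqtuqt

Words with prefix "u", in lexicographic order: "uqqqtqquu", "uqtqqtquuu", "uqtqtuqu", "uqtqutut", "uqtquuutq", "uqtquuutttu", "uquttq", "uquttqqtuqt", "uqutttqt", "uqutttu", "uquttuq", "uquttuqq", "uquttuquq", "utt", "utuqttqut", "uuqu", "uuttttuq"
Position 8: uquttqqtuqt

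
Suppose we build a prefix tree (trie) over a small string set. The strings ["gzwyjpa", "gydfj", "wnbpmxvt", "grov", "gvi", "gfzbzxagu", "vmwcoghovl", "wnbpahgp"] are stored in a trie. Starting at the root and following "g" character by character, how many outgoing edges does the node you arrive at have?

5

Walk "g" from the root, arriving at one node.
Distinct next characters after "g": f, r, v, y, z.
That node has 5 child edges.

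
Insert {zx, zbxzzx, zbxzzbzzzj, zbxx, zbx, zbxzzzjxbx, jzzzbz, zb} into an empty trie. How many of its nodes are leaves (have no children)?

6

Leaves are exactly the stored words that no other stored word extends.
Those words: "jzzzbz", "zbxx", "zbxzzbzzzj", "zbxzzx", "zbxzzzjxbx", "zx"
Leaf count: 6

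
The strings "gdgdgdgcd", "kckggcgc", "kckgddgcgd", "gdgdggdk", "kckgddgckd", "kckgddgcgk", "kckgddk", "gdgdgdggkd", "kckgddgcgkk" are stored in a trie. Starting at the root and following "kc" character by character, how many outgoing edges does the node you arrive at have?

1

Follow the path "kc" to its node, then look at its outgoing edges.
Distinct next characters after "kc": k.
That node has 1 child edge.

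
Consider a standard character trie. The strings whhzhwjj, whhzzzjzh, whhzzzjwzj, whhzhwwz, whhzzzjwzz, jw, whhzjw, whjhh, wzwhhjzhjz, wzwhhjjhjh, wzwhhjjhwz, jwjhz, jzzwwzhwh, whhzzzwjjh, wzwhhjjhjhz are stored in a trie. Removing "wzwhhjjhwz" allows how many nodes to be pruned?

After clearing the end-marker at "wzwhhjjhwz", prune upward until reaching a node still needed by another word.
The suffix "wz" (2 nodes) is used only by "wzwhhjjhwz"; the node for "wzwhhjjh" still has the child "j", so pruning stops there.
Nodes removed: 2

2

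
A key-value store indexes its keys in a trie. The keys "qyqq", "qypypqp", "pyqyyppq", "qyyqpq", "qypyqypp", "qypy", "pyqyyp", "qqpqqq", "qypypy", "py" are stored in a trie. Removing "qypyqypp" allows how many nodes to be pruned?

4

A node on "qypyqypp"'s path can go only if nothing else ends at it or branches off below it.
The suffix "qypp" (4 nodes) is used only by "qypyqypp"; the node for "qypy" still has the child "p", so pruning stops there.
Nodes removed: 4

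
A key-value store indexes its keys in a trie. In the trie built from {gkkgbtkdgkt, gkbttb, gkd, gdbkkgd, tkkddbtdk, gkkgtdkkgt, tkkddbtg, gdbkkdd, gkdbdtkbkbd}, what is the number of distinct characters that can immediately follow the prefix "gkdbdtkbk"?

1

Walk "gkdbdtkbk" from the root, arriving at one node.
Distinct next characters after "gkdbdtkbk": b.
That node has 1 child edge.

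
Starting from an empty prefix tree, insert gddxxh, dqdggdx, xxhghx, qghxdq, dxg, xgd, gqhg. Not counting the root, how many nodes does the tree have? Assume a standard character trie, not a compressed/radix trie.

Count nodes per top-level branch (shared prefixes stored once):
  'd'-branch (dqdggdx, dxg): 9 nodes
  'g'-branch (gddxxh, gqhg): 9 nodes
  'q'-branch (qghxdq): 6 nodes
  'x'-branch (xgd, xxhghx): 8 nodes
Sum: 32

32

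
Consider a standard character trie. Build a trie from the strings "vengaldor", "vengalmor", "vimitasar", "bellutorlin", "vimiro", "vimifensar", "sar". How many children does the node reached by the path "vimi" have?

The children of the "vimi" node are the distinct next characters among strings starting with "vimi".
Distinct next characters after "vimi": f, r, t.
That node has 3 child edges.

3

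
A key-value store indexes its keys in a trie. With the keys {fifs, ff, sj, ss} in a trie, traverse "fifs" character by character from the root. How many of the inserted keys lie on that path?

1

Walk "fifs" from the root; an end-of-word marker is hit whenever a stored word is a prefix of "fifs".
Prefixes of the query that are stored words: "fifs"
Count: 1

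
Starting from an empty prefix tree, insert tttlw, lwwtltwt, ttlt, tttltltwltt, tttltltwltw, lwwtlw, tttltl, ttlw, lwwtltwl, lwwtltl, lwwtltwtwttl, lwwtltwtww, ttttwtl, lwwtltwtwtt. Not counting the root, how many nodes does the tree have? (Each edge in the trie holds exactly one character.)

36

Count nodes per top-level branch (shared prefixes stored once):
  'l'-branch (lwwtltl, lwwtltwl, lwwtltwt, lwwtltwtwtt, lwwtltwtwttl, lwwtltwtww, lwwtlw): 16 nodes
  't'-branch (ttlt, ttlw, tttltl, tttltltwltt, tttltltwltw, tttlw, ttttwtl): 20 nodes
Sum: 36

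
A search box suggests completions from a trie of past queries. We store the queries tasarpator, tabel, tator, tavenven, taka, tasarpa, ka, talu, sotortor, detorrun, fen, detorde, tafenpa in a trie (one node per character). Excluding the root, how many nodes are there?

54

Trace insertions, counting only characters that open a new branch:
  "tasarpator" → 10 new (t, a, s, a, r, p, a, t, o, r)
  "tabel" → prefix "ta" already present; 3 new (b, e, l)
  "tator" → prefix "ta" already present; 3 new (t, o, r)
  "tavenven" → prefix "ta" already present; 6 new (v, e, n, v, e, n)
  "taka" → prefix "ta" already present; 2 new (k, a)
  "tasarpa" → prefix "tasarpa" already present; 0 new (none)
  "ka" → 2 new (k, a)
  "talu" → prefix "ta" already present; 2 new (l, u)
  "sotortor" → 8 new (s, o, t, o, r, t, o, r)
  "detorrun" → 8 new (d, e, t, o, r, r, u, n)
  "fen" → 3 new (f, e, n)
  "detorde" → prefix "detor" already present; 2 new (d, e)
  "tafenpa" → prefix "ta" already present; 5 new (f, e, n, p, a)
Total nodes = 10 + 3 + 3 + 6 + 2 + 0 + 2 + 2 + 8 + 8 + 3 + 2 + 5 = 54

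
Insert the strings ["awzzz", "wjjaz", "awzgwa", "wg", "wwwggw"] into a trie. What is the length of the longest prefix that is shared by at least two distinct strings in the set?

The deepest shared node is where two words last agree before diverging.
"awzgwa" and "awzzz" agree on "awz" (3 characters) before diverging; nothing deeper is shared.
Longest shared-prefix length: 3

3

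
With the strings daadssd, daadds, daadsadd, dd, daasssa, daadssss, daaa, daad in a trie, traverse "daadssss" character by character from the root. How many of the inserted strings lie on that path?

2

Traverse "daadssss" character by character; count nodes along the way that are marked as word ends.
Prefixes of the query that are stored words: "daad", "daadssss"
Count: 2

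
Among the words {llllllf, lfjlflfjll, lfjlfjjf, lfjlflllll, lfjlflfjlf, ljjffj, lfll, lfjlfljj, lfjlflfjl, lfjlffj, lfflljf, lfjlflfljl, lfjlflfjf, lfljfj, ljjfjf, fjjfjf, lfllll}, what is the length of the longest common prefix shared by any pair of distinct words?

9

Look for the deepest trie node that still has at least two words in its subtree.
e.g. "lfjlflfjl" and "lfjlflfjlf" share the prefix "lfjlflfjl" of length 9; no pair shares a longer one.
Longest shared-prefix length: 9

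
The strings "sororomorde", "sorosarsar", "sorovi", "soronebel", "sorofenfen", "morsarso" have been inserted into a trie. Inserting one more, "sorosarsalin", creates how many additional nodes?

3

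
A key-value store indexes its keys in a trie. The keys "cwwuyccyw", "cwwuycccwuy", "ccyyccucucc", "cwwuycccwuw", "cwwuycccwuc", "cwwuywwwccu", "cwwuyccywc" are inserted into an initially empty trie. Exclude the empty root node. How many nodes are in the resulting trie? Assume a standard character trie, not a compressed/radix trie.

32

Trie structure (* marks end of a word):
(root)
└─ c
   ├─ c
   │  └─ y
   │     └─ y
   │        └─ c
   │           └─ c
   │              └─ u
   │                 └─ c
   │                    └─ u
   │                       └─ c
   │                          └─ c *
   └─ w
      └─ w
         └─ u
            └─ y
               ├─ c
               │  └─ c
               │     ├─ c
               │     │  └─ w
               │     │     └─ u
               │     │        ├─ c *
               │     │        ├─ w *
               │     │        └─ y *
               │     └─ y
               │        └─ w *
               │           └─ c *
               └─ w
                  └─ w
                     └─ w
                        └─ c
                           └─ c
                              └─ u *
Counting every labelled node above: 32.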